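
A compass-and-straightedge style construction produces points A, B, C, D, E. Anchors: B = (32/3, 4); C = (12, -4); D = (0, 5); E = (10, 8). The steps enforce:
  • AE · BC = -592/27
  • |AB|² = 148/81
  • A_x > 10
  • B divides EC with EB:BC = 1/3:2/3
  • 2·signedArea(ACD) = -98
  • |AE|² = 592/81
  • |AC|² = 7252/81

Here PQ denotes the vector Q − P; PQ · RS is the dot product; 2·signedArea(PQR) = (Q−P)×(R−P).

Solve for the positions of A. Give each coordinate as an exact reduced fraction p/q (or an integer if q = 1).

A = (94/9, 16/3)

1. A_x = 94/9  [2·signedArea(ACD) = -98 ∩ AE · BC = -592/27]
2. A_y = 16/3  [2·signedArea(ACD) = -98 ∩ AE · BC = -592/27]
   → A = (94/9, 16/3)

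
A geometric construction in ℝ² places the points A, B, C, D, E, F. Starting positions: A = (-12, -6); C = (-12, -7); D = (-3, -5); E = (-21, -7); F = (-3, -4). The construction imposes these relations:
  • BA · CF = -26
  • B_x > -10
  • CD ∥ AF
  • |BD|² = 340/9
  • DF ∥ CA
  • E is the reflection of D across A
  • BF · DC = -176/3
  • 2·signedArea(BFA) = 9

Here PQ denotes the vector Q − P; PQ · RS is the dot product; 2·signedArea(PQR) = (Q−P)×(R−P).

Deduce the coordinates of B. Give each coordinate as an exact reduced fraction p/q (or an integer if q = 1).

1. B_x = -9  [BA · CF = -26 ∩ 2·signedArea(BFA) = 9]
2. B_y = -19/3  [BA · CF = -26 ∩ 2·signedArea(BFA) = 9]
   → B = (-9, -19/3)

B = (-9, -19/3)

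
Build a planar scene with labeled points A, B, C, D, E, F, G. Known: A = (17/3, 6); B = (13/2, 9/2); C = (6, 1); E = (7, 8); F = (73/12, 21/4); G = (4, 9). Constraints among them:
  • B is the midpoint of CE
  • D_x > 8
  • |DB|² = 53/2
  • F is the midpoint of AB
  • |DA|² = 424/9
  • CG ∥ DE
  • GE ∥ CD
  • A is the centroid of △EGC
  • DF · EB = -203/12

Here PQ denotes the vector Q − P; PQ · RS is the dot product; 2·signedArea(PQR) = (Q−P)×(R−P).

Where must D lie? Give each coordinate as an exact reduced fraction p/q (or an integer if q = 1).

1. D_x = 9  [CG ∥ DE ∩ GE ∥ CD]
2. D_y = 0  [CG ∥ DE ∩ GE ∥ CD]
   → D = (9, 0)

D = (9, 0)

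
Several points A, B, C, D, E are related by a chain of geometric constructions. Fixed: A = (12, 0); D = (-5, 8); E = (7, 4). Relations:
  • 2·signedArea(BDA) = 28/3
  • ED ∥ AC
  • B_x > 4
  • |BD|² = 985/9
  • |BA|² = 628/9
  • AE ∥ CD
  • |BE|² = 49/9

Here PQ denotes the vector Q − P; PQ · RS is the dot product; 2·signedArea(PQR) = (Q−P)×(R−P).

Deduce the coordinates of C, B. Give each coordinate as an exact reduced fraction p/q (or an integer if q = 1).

1. C_x = 0  [AE ∥ CD ∩ ED ∥ AC]
2. C_y = 4  [AE ∥ CD ∩ ED ∥ AC]
   → C = (0, 4)
3. B_x = 14/3  [line 8·x + 17·y + -316/3 = 0 ∩ |BD|² = 985/9]
4. B_y = 4  [line 8·x + 17·y + -316/3 = 0 ∩ |BD|² = 985/9]
   → B = (14/3, 4)

B = (14/3, 4)
C = (0, 4)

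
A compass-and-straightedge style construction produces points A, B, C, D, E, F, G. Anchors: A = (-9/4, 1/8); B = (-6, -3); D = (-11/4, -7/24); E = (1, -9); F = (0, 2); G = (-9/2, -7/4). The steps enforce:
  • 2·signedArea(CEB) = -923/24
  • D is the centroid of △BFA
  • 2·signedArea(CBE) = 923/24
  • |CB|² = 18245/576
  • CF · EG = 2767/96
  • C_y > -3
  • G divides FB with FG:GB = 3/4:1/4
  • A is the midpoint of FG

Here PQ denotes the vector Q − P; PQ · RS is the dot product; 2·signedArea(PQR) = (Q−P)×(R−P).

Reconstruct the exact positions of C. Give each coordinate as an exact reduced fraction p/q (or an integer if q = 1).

C = (-5/12, -55/24)

1. C_x = -5/12  [2·signedArea(CBE) = 923/24 ∩ CF · EG = 2767/96]
2. C_y = -55/24  [2·signedArea(CBE) = 923/24 ∩ CF · EG = 2767/96]
   → C = (-5/12, -55/24)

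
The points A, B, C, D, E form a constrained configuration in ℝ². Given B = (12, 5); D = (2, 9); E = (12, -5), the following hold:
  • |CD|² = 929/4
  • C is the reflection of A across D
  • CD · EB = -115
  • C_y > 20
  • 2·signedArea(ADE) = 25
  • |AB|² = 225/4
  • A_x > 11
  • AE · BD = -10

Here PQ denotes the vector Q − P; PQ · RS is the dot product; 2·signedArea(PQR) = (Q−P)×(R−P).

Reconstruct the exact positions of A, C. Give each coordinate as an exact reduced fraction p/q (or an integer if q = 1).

1. A_x = 12  [2·signedArea(ADE) = 25 ∩ AE · BD = -10]
2. A_y = -5/2  [2·signedArea(ADE) = 25 ∩ AE · BD = -10]
   → A = (12, -5/2)
3. C_x = -8  [C is the reflection of A across D]
4. C_y = 41/2  [C is the reflection of A across D]
   → C = (-8, 41/2)

A = (12, -5/2)
C = (-8, 41/2)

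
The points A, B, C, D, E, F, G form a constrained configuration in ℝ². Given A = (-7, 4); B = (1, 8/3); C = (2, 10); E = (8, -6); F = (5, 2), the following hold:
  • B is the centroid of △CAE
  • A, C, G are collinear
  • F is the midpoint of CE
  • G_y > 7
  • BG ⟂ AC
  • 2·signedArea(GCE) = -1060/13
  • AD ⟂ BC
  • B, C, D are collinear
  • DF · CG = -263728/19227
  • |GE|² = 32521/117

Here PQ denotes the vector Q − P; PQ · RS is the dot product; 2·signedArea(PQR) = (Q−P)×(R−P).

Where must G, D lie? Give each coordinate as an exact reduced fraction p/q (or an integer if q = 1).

1. G_x = -27/13  [A, C, G are collinear ∩ BG ⟂ AC]
2. G_y = 284/39  [A, C, G are collinear ∩ BG ⟂ AC]
   → G = (-27/13, 284/39)
3. D_x = 509/493  [B, C, D are collinear ∩ AD ⟂ BC]
4. D_y = 1432/493  [B, C, D are collinear ∩ AD ⟂ BC]
   → D = (509/493, 1432/493)

D = (509/493, 1432/493)
G = (-27/13, 284/39)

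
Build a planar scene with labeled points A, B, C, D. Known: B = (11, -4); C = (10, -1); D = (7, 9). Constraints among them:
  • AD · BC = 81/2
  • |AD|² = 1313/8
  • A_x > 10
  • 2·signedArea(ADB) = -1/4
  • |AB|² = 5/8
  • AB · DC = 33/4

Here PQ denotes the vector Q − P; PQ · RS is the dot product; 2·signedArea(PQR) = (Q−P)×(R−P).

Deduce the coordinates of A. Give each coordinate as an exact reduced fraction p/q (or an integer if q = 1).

1. A_x = 43/4  [AD · BC = 81/2 ∩ 2·signedArea(ADB) = -1/4]
2. A_y = -13/4  [AD · BC = 81/2 ∩ 2·signedArea(ADB) = -1/4]
   → A = (43/4, -13/4)

A = (43/4, -13/4)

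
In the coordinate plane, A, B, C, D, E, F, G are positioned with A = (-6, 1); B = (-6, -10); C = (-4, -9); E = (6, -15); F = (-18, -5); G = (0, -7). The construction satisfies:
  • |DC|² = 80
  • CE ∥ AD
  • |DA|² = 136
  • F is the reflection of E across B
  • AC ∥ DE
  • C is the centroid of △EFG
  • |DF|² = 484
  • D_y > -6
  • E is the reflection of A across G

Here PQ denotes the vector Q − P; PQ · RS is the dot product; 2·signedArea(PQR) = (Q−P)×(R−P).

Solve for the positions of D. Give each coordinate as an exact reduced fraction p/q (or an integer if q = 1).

D = (4, -5)

1. D_x = 4  [AC ∥ DE ∩ CE ∥ AD]
2. D_y = -5  [AC ∥ DE ∩ CE ∥ AD]
   → D = (4, -5)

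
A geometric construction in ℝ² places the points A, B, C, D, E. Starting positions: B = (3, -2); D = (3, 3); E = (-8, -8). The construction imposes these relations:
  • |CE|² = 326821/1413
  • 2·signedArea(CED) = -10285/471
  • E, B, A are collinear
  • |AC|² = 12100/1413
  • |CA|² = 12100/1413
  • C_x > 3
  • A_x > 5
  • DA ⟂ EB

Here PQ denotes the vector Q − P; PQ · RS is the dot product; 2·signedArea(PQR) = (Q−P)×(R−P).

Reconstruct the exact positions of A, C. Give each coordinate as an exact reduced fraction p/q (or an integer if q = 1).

A = (801/157, -134/157)
C = (581/157, 808/471)

1. A_x = 801/157  [E, B, A are collinear ∩ DA ⟂ EB]
2. A_y = -134/157  [E, B, A are collinear ∩ DA ⟂ EB]
   → A = (801/157, -134/157)
3. C_x = 581/157  [line -11·x + 11·y + 10285/471 = 0 ∩ |CA|² = 12100/1413]
4. C_y = 808/471  [line -11·x + 11·y + 10285/471 = 0 ∩ |CA|² = 12100/1413]
   → C = (581/157, 808/471)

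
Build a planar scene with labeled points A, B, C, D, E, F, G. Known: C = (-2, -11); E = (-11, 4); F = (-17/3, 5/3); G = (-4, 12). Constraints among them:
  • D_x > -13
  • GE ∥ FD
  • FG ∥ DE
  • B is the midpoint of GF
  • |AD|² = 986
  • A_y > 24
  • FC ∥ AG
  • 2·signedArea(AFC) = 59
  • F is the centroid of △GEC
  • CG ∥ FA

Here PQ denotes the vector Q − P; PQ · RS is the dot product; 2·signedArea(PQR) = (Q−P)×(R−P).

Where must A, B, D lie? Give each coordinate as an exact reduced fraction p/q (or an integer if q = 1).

1. A_x = -23/3  [FC ∥ AG ∩ CG ∥ FA]
2. A_y = 74/3  [FC ∥ AG ∩ CG ∥ FA]
   → A = (-23/3, 74/3)
3. B_x = -29/6  [B is the midpoint of GF]
4. B_y = 41/6  [B is the midpoint of GF]
   → B = (-29/6, 41/6)
5. D_x = -38/3  [FG ∥ DE ∩ GE ∥ FD]
6. D_y = -19/3  [FG ∥ DE ∩ GE ∥ FD]
   → D = (-38/3, -19/3)

A = (-23/3, 74/3)
B = (-29/6, 41/6)
D = (-38/3, -19/3)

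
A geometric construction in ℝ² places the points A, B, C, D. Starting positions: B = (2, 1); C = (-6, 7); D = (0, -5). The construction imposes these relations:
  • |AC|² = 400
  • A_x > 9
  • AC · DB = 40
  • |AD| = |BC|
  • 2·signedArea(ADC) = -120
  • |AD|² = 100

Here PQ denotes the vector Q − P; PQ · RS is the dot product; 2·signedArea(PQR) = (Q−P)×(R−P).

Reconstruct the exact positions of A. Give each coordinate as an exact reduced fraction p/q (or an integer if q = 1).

1. A_x = 10  [2·signedArea(ADC) = -120 ∩ AC · DB = 40]
2. A_y = -5  [2·signedArea(ADC) = -120 ∩ AC · DB = 40]
   → A = (10, -5)

A = (10, -5)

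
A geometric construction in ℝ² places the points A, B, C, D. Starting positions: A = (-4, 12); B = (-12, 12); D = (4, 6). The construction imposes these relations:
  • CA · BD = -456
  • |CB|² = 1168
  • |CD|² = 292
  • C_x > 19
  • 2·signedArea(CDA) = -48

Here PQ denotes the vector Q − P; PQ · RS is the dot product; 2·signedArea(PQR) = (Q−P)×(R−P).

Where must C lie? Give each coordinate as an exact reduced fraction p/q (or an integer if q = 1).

C = (20, 0)

1. C_x = 20  [CA · BD = -456 ∩ 2·signedArea(CDA) = -48]
2. C_y = 0  [CA · BD = -456 ∩ 2·signedArea(CDA) = -48]
   → C = (20, 0)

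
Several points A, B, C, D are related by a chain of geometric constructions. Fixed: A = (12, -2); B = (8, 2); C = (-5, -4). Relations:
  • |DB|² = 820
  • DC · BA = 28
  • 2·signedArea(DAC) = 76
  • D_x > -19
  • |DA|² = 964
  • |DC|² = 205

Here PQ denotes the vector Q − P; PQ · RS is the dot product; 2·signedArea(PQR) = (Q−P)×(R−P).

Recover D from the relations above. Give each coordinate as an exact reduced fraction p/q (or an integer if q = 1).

D = (-18, -10)

1. D_x = -18  [2·signedArea(DAC) = 76 ∩ DC · BA = 28]
2. D_y = -10  [2·signedArea(DAC) = 76 ∩ DC · BA = 28]
   → D = (-18, -10)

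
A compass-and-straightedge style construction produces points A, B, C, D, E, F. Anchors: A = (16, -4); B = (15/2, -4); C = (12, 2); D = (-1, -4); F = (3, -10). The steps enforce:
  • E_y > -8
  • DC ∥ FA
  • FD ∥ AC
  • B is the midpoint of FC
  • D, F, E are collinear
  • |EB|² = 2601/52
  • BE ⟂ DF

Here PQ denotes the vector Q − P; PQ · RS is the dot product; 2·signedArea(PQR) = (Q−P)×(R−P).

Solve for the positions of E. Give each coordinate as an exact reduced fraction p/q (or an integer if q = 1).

1. E_x = 21/13  [D, F, E are collinear ∩ BE ⟂ DF]
2. E_y = -103/13  [D, F, E are collinear ∩ BE ⟂ DF]
   → E = (21/13, -103/13)

E = (21/13, -103/13)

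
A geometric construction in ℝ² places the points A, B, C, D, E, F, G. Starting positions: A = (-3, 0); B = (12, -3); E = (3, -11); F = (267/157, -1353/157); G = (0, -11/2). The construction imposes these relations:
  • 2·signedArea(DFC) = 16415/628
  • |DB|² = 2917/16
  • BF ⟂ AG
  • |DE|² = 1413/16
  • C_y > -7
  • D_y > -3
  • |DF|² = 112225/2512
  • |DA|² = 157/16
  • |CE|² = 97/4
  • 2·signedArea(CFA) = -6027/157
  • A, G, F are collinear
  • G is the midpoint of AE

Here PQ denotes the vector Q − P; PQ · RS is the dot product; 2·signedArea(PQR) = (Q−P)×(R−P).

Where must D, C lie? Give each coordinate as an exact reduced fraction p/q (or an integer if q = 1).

1. C_x = 5  [line -1353/157·x + -738/157·y + 1968/157 = 0 ∩ |CE|² = 97/4]
2. C_y = -13/2  [line -1353/157·x + -738/157·y + 1968/157 = 0 ∩ |CE|² = 97/4]
   → C = (5, -13/2)
3. D_x = -3/2  [line -665/314·x + 518/157·y + 3703/628 = 0 ∩ |DF|² = 112225/2512]
4. D_y = -11/4  [line -665/314·x + 518/157·y + 3703/628 = 0 ∩ |DF|² = 112225/2512]
   → D = (-3/2, -11/4)

C = (5, -13/2)
D = (-3/2, -11/4)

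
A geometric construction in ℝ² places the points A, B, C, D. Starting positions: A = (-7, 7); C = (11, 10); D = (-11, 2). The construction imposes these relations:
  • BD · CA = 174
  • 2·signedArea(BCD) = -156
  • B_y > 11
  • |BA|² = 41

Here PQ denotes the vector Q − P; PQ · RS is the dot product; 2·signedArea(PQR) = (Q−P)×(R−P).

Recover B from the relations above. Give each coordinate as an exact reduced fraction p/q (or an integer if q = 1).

1. B_x = -3  [BD · CA = 174 ∩ 2·signedArea(BCD) = -156]
2. B_y = 12  [BD · CA = 174 ∩ 2·signedArea(BCD) = -156]
   → B = (-3, 12)

B = (-3, 12)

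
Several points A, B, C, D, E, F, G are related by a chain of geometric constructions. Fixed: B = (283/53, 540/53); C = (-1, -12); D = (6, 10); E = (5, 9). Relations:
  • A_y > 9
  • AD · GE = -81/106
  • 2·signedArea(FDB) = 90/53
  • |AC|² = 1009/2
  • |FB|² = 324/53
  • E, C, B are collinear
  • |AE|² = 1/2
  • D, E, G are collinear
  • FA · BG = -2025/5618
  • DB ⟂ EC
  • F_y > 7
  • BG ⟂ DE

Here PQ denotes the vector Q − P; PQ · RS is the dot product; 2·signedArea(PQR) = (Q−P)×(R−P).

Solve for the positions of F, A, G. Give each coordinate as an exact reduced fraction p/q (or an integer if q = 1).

1. F_x = 247/53  [line -10/53·x + -35/53·y + 320/53 = 0 ∩ |FB|² = 324/53]
2. F_y = 414/53  [line -10/53·x + -35/53·y + 320/53 = 0 ∩ |FB|² = 324/53]
   → F = (247/53, 414/53)
3. G_x = 611/106  [D, E, G are collinear ∩ BG ⟂ DE]
4. G_y = 1035/106  [D, E, G are collinear ∩ BG ⟂ DE]
   → G = (611/106, 1035/106)
5. A_x = 11/2  [FA · BG = -2025/5618 ∩ AD · GE = -81/106]
6. A_y = 19/2  [FA · BG = -2025/5618 ∩ AD · GE = -81/106]
   → A = (11/2, 19/2)

A = (11/2, 19/2)
F = (247/53, 414/53)
G = (611/106, 1035/106)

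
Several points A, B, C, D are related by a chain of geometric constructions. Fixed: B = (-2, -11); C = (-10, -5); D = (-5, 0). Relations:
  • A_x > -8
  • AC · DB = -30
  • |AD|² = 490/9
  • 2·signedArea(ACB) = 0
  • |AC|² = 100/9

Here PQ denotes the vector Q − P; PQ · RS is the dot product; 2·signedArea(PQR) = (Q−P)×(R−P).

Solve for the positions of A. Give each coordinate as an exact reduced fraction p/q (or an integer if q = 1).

A = (-22/3, -7)

1. A_x = -22/3  [2·signedArea(ACB) = 0 ∩ AC · DB = -30]
2. A_y = -7  [2·signedArea(ACB) = 0 ∩ AC · DB = -30]
   → A = (-22/3, -7)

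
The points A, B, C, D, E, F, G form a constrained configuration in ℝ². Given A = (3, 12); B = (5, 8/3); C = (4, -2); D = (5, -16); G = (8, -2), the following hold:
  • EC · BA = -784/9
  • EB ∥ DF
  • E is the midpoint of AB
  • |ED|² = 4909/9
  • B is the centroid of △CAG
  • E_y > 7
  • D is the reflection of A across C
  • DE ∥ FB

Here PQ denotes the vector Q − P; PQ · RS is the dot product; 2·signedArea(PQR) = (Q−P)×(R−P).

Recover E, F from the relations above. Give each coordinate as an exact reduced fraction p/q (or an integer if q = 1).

E = (4, 22/3)
F = (6, -62/3)

1. E_x = 4  [E is the midpoint of AB]
2. E_y = 22/3  [E is the midpoint of AB]
   → E = (4, 22/3)
3. F_x = 6  [DE ∥ FB ∩ EB ∥ DF]
4. F_y = -62/3  [DE ∥ FB ∩ EB ∥ DF]
   → F = (6, -62/3)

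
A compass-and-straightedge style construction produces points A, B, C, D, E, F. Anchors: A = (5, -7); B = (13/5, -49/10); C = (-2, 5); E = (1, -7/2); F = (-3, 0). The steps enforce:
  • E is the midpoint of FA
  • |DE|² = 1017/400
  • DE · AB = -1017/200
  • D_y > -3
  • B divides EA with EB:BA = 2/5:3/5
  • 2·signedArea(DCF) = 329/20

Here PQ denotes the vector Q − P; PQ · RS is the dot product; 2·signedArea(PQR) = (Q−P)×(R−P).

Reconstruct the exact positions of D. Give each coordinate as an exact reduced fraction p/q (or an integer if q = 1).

D = (-1/5, -49/20)

1. D_x = -1/5  [DE · AB = -1017/200 ∩ 2·signedArea(DCF) = 329/20]
2. D_y = -49/20  [DE · AB = -1017/200 ∩ 2·signedArea(DCF) = 329/20]
   → D = (-1/5, -49/20)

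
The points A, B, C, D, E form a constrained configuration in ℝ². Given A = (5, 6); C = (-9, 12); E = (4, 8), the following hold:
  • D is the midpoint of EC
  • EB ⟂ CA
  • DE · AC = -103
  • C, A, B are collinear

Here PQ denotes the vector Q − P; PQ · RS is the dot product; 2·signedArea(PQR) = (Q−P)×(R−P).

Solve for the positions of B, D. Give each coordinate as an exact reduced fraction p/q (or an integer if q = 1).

B = (199/58, 387/58)
D = (-5/2, 10)

1. B_x = 199/58  [C, A, B are collinear ∩ EB ⟂ CA]
2. B_y = 387/58  [C, A, B are collinear ∩ EB ⟂ CA]
   → B = (199/58, 387/58)
3. D_x = -5/2  [D is the midpoint of EC]
4. D_y = 10  [D is the midpoint of EC]
   → D = (-5/2, 10)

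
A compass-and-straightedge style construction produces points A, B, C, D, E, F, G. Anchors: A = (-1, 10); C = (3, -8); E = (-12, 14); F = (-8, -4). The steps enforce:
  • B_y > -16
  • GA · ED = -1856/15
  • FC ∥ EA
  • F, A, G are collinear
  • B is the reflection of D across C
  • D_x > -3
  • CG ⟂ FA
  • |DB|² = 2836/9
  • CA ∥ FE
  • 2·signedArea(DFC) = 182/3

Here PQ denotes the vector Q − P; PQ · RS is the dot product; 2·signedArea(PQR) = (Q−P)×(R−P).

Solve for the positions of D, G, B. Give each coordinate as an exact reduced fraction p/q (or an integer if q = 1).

B = (8, -46/3)
D = (-2, -2/3)
G = (-37/5, -14/5)

1. G_x = -37/5  [F, A, G are collinear ∩ CG ⟂ FA]
2. G_y = -14/5  [F, A, G are collinear ∩ CG ⟂ FA]
   → G = (-37/5, -14/5)
3. D_x = -2  [2·signedArea(DFC) = 182/3 ∩ GA · ED = -1856/15]
4. D_y = -2/3  [2·signedArea(DFC) = 182/3 ∩ GA · ED = -1856/15]
   → D = (-2, -2/3)
5. B_x = 8  [B is the reflection of D across C]
6. B_y = -46/3  [B is the reflection of D across C]
   → B = (8, -46/3)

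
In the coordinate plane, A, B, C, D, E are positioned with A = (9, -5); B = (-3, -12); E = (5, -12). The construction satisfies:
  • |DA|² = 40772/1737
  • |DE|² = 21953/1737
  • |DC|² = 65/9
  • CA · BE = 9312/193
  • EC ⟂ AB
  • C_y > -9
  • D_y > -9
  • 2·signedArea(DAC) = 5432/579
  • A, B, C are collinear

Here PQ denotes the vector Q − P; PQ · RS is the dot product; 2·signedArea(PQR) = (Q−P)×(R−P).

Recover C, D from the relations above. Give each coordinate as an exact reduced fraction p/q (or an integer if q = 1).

1. C_x = 573/193  [A, B, C are collinear ∩ EC ⟂ AB]
2. C_y = -1644/193  [A, B, C are collinear ∩ EC ⟂ AB]
   → C = (573/193, -1644/193)
3. D_x = 3275/579  [line 679/193·x + -1164/193·y + -41225/579 = 0 ∩ |DE|² = 21953/1737]
4. D_y = -4925/579  [line 679/193·x + -1164/193·y + -41225/579 = 0 ∩ |DE|² = 21953/1737]
   → D = (3275/579, -4925/579)

C = (573/193, -1644/193)
D = (3275/579, -4925/579)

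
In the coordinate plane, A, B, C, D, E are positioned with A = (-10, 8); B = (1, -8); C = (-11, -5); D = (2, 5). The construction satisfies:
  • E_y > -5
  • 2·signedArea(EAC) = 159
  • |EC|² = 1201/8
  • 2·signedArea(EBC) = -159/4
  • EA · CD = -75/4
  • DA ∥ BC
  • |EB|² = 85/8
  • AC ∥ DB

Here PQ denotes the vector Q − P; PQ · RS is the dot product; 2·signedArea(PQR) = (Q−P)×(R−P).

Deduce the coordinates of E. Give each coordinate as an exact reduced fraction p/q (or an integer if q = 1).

E = (5/4, -19/4)

1. E_x = 5/4  [2·signedArea(EAC) = 159 ∩ EA · CD = -75/4]
2. E_y = -19/4  [2·signedArea(EAC) = 159 ∩ EA · CD = -75/4]
   → E = (5/4, -19/4)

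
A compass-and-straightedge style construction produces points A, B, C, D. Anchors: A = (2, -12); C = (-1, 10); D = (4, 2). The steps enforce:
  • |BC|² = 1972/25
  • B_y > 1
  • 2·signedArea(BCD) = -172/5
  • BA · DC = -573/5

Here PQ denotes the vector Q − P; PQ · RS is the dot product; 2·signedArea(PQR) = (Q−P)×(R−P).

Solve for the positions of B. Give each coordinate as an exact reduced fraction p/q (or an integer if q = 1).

B = (1/5, 6/5)

1. B_x = 1/5  [2·signedArea(BCD) = -172/5 ∩ BA · DC = -573/5]
2. B_y = 6/5  [2·signedArea(BCD) = -172/5 ∩ BA · DC = -573/5]
   → B = (1/5, 6/5)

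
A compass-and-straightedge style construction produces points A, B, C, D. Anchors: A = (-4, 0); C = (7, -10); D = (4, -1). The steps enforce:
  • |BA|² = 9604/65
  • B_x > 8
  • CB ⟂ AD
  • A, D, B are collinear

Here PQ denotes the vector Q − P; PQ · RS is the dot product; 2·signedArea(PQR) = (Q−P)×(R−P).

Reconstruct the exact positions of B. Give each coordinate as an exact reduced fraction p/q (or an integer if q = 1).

1. B_x = 524/65  [A, D, B are collinear ∩ CB ⟂ AD]
2. B_y = -98/65  [A, D, B are collinear ∩ CB ⟂ AD]
   → B = (524/65, -98/65)

B = (524/65, -98/65)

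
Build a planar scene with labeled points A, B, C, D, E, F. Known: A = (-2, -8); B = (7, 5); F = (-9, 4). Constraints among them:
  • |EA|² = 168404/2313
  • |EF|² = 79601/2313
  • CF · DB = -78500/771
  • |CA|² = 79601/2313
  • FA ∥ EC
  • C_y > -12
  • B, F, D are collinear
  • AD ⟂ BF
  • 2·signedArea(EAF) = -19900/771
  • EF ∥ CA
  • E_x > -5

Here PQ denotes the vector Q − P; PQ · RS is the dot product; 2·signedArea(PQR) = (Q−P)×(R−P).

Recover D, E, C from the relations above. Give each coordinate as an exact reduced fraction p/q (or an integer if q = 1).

1. D_x = -713/257  [B, F, D are collinear ∩ AD ⟂ BF]
2. D_y = 1128/257  [B, F, D are collinear ∩ AD ⟂ BF]
   → D = (-713/257, 1128/257)
3. E_x = -1180/257  [line -12·x + -7·y + -41780/771 = 0 ∩ |EF|² = 79601/2313]
4. E_y = 100/771  [line -12·x + -7·y + -41780/771 = 0 ∩ |EF|² = 79601/2313]
   → E = (-1180/257, 100/771)
5. C_x = 619/257  [EF ∥ CA ∩ FA ∥ EC]
6. C_y = -9152/771  [EF ∥ CA ∩ FA ∥ EC]
   → C = (619/257, -9152/771)

C = (619/257, -9152/771)
D = (-713/257, 1128/257)
E = (-1180/257, 100/771)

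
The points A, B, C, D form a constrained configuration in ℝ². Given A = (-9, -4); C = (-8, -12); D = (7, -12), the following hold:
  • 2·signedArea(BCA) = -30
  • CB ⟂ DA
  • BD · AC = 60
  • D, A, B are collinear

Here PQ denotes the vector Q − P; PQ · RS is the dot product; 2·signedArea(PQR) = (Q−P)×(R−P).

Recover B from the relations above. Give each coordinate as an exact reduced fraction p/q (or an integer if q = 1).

B = (-5, -6)

1. B_x = -5  [D, A, B are collinear ∩ CB ⟂ DA]
2. B_y = -6  [D, A, B are collinear ∩ CB ⟂ DA]
   → B = (-5, -6)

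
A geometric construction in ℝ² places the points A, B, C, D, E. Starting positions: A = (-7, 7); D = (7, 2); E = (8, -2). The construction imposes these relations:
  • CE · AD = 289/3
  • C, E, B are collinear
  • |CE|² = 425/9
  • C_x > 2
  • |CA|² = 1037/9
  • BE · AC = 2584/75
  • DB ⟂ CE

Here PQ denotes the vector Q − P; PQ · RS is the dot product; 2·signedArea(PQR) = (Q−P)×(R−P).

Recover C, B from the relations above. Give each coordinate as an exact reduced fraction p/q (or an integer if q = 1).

B = (136/25, 2/25)
C = (8/3, 7/3)

1. C_x = 8/3  [line -14·x + 5·y + 77/3 = 0 ∩ |CE|² = 425/9]
2. C_y = 7/3  [line -14·x + 5·y + 77/3 = 0 ∩ |CE|² = 425/9]
   → C = (8/3, 7/3)
3. B_x = 136/25  [C, E, B are collinear ∩ DB ⟂ CE]
4. B_y = 2/25  [C, E, B are collinear ∩ DB ⟂ CE]
   → B = (136/25, 2/25)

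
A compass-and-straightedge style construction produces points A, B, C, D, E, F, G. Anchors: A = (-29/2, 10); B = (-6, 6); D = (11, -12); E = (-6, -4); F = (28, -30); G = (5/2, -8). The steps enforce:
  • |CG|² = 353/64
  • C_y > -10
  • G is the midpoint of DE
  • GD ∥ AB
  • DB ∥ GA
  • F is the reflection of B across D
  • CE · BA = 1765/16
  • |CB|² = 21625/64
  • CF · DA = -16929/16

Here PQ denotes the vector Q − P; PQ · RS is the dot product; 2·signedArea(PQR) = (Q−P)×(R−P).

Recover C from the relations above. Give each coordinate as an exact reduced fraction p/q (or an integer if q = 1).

1. C_x = 37/8  [CF · DA = -16929/16 ∩ CE · BA = 1765/16]
2. C_y = -9  [CF · DA = -16929/16 ∩ CE · BA = 1765/16]
   → C = (37/8, -9)

C = (37/8, -9)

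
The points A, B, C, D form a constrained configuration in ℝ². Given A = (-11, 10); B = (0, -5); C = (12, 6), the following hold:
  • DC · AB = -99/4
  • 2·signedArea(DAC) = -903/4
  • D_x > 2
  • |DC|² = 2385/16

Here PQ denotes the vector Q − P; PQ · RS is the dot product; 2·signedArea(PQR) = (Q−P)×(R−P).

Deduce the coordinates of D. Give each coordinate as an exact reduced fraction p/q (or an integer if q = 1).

1. D_x = 3  [DC · AB = -99/4 ∩ 2·signedArea(DAC) = -903/4]
2. D_y = -9/4  [DC · AB = -99/4 ∩ 2·signedArea(DAC) = -903/4]
   → D = (3, -9/4)

D = (3, -9/4)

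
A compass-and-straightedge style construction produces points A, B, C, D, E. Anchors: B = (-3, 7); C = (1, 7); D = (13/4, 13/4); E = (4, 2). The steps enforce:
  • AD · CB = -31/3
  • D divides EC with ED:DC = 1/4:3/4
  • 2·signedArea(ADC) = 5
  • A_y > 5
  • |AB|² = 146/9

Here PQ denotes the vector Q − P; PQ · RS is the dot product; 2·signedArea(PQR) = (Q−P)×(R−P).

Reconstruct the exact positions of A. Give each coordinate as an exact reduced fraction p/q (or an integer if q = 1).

1. A_x = 2/3  [AD · CB = -31/3 ∩ 2·signedArea(ADC) = 5]
2. A_y = 16/3  [AD · CB = -31/3 ∩ 2·signedArea(ADC) = 5]
   → A = (2/3, 16/3)

A = (2/3, 16/3)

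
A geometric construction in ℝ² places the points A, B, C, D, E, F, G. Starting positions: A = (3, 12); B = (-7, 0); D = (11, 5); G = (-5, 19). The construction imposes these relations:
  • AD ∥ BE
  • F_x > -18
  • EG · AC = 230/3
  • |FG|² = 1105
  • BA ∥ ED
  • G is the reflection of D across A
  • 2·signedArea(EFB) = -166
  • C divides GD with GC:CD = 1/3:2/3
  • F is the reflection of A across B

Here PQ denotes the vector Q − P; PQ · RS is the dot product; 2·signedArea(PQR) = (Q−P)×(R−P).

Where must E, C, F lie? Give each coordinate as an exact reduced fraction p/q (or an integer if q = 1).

C = (1/3, 43/3)
E = (1, -7)
F = (-17, -12)

1. E_x = 1  [BA ∥ ED ∩ AD ∥ BE]
2. E_y = -7  [BA ∥ ED ∩ AD ∥ BE]
   → E = (1, -7)
3. C_x = 1/3  [C divides GD with GC:CD = 1/3:2/3]
4. C_y = 43/3  [C divides GD with GC:CD = 1/3:2/3]
   → C = (1/3, 43/3)
5. F_x = -17  [F is the reflection of A across B]
6. F_y = -12  [F is the reflection of A across B]
   → F = (-17, -12)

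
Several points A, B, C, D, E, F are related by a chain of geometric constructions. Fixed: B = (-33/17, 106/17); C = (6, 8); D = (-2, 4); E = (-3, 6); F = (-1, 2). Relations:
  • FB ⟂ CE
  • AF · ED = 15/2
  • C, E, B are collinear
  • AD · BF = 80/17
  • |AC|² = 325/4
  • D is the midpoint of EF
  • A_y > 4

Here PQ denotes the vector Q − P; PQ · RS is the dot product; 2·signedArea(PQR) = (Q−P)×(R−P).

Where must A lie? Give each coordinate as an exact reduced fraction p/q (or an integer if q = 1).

A = (-5/2, 5)

1. A_x = -5/2  [AD · BF = 80/17 ∩ AF · ED = 15/2]
2. A_y = 5  [AD · BF = 80/17 ∩ AF · ED = 15/2]
   → A = (-5/2, 5)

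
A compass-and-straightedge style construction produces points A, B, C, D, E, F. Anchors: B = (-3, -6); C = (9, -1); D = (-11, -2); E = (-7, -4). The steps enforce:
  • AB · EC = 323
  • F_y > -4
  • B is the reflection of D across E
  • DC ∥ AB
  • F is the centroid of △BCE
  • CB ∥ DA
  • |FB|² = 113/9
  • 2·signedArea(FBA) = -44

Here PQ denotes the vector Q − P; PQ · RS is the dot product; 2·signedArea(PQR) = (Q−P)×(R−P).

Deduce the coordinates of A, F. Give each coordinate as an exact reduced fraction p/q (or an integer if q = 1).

1. A_x = -23  [DC ∥ AB ∩ CB ∥ DA]
2. A_y = -7  [DC ∥ AB ∩ CB ∥ DA]
   → A = (-23, -7)
3. F_x = -1/3  [F is the centroid of △BCE]
4. F_y = -11/3  [F is the centroid of △BCE]
   → F = (-1/3, -11/3)

A = (-23, -7)
F = (-1/3, -11/3)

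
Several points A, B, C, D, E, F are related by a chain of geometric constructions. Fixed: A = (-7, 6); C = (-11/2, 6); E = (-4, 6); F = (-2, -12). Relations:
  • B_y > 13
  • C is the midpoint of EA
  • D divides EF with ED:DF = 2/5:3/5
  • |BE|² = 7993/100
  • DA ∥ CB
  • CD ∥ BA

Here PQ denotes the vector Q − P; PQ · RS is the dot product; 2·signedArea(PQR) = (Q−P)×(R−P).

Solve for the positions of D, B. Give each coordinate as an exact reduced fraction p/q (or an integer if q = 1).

1. D_x = -16/5  [D divides EF with ED:DF = 2/5:3/5]
2. D_y = -6/5  [D divides EF with ED:DF = 2/5:3/5]
   → D = (-16/5, -6/5)
3. B_x = -93/10  [CD ∥ BA ∩ DA ∥ CB]
4. B_y = 66/5  [CD ∥ BA ∩ DA ∥ CB]
   → B = (-93/10, 66/5)

B = (-93/10, 66/5)
D = (-16/5, -6/5)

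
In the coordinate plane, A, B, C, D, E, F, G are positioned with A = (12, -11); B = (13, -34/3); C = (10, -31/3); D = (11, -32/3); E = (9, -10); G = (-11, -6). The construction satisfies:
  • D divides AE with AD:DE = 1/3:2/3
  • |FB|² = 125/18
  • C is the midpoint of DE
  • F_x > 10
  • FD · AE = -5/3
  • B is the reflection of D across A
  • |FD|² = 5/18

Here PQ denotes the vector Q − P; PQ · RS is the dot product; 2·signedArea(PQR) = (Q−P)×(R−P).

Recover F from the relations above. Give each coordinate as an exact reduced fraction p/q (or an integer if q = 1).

1. F_x = 21/2  [line 3·x + -1·y + -42 = 0 ∩ |FB|² = 125/18]
2. F_y = -21/2  [line 3·x + -1·y + -42 = 0 ∩ |FB|² = 125/18]
   → F = (21/2, -21/2)

F = (21/2, -21/2)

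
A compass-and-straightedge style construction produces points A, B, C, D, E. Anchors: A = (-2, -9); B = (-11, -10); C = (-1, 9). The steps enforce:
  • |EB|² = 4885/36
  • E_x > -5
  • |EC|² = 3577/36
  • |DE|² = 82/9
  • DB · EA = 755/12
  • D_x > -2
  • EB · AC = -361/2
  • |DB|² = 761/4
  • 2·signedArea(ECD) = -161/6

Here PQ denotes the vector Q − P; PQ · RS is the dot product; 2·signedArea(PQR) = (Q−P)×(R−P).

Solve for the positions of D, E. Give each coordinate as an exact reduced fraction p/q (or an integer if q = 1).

1. E_x = -9/2  [line -1·x + -18·y + -21/2 = 0 ∩ |EB|² = 4885/36]
2. E_y = -1/3  [line -1·x + -18·y + -21/2 = 0 ∩ |EB|² = 4885/36]
   → E = (-9/2, -1/3)
3. D_x = -3/2  [DB · EA = 755/12 ∩ 2·signedArea(ECD) = -161/6]
4. D_y = 0  [DB · EA = 755/12 ∩ 2·signedArea(ECD) = -161/6]
   → D = (-3/2, 0)

D = (-3/2, 0)
E = (-9/2, -1/3)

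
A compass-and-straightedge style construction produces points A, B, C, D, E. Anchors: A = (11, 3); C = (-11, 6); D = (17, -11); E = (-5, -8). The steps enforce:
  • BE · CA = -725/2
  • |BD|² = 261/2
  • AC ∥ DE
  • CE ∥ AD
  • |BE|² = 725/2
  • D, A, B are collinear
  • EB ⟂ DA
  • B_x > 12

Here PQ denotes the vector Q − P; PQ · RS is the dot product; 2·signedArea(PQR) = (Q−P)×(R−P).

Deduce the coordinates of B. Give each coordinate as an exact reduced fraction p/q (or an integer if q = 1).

B = (25/2, -1/2)

1. B_x = 25/2  [D, A, B are collinear ∩ EB ⟂ DA]
2. B_y = -1/2  [D, A, B are collinear ∩ EB ⟂ DA]
   → B = (25/2, -1/2)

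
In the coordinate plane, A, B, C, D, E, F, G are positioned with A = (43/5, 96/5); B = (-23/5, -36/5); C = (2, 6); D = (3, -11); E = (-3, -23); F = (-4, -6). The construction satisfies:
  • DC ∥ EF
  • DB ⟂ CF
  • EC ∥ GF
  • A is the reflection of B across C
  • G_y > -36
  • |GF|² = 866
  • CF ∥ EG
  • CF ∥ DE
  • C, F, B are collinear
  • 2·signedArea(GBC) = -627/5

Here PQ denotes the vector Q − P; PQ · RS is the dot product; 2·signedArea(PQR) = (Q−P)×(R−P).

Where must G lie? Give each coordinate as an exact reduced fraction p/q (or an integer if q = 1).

G = (-9, -35)

1. G_x = -9  [EC ∥ GF ∩ CF ∥ EG]
2. G_y = -35  [EC ∥ GF ∩ CF ∥ EG]
   → G = (-9, -35)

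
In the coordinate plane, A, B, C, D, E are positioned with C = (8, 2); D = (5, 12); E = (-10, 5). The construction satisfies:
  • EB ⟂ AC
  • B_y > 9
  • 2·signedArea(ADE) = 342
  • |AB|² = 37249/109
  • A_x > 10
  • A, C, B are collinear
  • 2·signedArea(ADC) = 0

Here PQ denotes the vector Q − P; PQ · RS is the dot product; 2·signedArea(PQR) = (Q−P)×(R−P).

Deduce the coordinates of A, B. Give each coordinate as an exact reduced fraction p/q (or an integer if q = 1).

A = (11, -8)
B = (620/109, 1058/109)

1. A_x = 11  [2·signedArea(ADC) = 0 ∩ 2·signedArea(ADE) = 342]
2. A_y = -8  [2·signedArea(ADC) = 0 ∩ 2·signedArea(ADE) = 342]
   → A = (11, -8)
3. B_x = 620/109  [A, C, B are collinear ∩ EB ⟂ AC]
4. B_y = 1058/109  [A, C, B are collinear ∩ EB ⟂ AC]
   → B = (620/109, 1058/109)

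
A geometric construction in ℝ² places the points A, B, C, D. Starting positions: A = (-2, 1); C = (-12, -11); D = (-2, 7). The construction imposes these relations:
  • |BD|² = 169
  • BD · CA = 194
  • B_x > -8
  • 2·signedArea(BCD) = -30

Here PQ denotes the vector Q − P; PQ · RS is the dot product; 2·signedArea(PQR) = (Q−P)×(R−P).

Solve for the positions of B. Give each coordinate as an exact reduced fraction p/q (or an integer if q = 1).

1. B_x = -7  [BD · CA = 194 ∩ 2·signedArea(BCD) = -30]
2. B_y = -5  [BD · CA = 194 ∩ 2·signedArea(BCD) = -30]
   → B = (-7, -5)

B = (-7, -5)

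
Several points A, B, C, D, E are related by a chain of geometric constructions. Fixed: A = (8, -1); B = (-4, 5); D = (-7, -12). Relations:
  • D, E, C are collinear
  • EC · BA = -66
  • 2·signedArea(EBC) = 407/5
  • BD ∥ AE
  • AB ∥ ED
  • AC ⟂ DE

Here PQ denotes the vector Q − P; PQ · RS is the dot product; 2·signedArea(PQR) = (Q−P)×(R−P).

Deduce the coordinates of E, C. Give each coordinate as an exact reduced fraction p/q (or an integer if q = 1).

C = (3/5, -79/5)
E = (5, -18)

1. E_x = 5  [AB ∥ ED ∩ BD ∥ AE]
2. E_y = -18  [AB ∥ ED ∩ BD ∥ AE]
   → E = (5, -18)
3. C_x = 3/5  [D, E, C are collinear ∩ AC ⟂ DE]
4. C_y = -79/5  [D, E, C are collinear ∩ AC ⟂ DE]
   → C = (3/5, -79/5)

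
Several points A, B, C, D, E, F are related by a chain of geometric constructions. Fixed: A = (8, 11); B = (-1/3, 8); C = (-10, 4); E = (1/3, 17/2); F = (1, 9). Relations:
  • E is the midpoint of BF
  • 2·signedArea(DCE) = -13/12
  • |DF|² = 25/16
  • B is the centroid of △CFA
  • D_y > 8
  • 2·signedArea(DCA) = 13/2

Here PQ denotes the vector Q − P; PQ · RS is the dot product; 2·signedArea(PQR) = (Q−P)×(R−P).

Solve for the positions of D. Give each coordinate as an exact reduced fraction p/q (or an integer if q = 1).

1. D_x = 0  [2·signedArea(DCA) = 13/2 ∩ 2·signedArea(DCE) = -13/12]
2. D_y = 33/4  [2·signedArea(DCA) = 13/2 ∩ 2·signedArea(DCE) = -13/12]
   → D = (0, 33/4)

D = (0, 33/4)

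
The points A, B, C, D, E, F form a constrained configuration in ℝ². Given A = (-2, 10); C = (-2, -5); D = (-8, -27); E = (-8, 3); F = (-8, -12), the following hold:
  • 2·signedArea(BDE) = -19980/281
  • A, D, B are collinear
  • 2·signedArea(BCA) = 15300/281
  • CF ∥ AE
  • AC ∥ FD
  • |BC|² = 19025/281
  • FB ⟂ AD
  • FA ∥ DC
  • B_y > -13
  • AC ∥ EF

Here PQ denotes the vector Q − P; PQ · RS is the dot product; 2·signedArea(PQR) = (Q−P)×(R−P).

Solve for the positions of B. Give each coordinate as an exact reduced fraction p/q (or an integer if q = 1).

B = (-1582/281, -3480/281)

1. B_x = -1582/281  [A, D, B are collinear ∩ FB ⟂ AD]
2. B_y = -3480/281  [A, D, B are collinear ∩ FB ⟂ AD]
   → B = (-1582/281, -3480/281)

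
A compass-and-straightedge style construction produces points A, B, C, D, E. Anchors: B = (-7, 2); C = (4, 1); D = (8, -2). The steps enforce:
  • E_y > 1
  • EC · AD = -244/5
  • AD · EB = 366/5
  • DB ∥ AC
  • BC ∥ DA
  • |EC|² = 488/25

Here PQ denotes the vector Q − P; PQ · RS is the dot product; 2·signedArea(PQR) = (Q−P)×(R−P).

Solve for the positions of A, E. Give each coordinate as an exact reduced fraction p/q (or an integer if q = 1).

1. A_x = 19  [DB ∥ AC ∩ BC ∥ DA]
2. A_y = -3  [DB ∥ AC ∩ BC ∥ DA]
   → A = (19, -3)
3. E_x = -2/5  [line 11·x + -1·y + 29/5 = 0 ∩ |EC|² = 488/25]
4. E_y = 7/5  [line 11·x + -1·y + 29/5 = 0 ∩ |EC|² = 488/25]
   → E = (-2/5, 7/5)

A = (19, -3)
E = (-2/5, 7/5)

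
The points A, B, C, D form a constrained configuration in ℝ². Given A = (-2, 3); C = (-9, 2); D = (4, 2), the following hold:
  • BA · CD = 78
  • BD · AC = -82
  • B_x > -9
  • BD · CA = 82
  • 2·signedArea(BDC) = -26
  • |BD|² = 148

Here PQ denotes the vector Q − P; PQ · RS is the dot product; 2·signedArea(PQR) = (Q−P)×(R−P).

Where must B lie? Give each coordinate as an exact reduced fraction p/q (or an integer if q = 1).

1. B_x = -8  [BA · CD = 78 ∩ BD · CA = 82]
2. B_y = 4  [BA · CD = 78 ∩ BD · CA = 82]
   → B = (-8, 4)

B = (-8, 4)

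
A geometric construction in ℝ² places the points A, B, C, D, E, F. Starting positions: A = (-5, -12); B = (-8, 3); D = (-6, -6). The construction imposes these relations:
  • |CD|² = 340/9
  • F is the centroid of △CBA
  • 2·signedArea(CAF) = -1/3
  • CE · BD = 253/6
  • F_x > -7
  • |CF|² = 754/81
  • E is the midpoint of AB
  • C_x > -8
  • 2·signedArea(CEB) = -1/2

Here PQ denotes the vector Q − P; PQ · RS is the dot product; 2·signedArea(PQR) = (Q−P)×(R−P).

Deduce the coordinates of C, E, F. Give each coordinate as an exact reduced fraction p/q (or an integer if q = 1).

C = (-22/3, 0)
E = (-13/2, -9/2)
F = (-61/9, -3)

1. E_x = -13/2  [E is the midpoint of AB]
2. E_y = -9/2  [E is the midpoint of AB]
   → E = (-13/2, -9/2)
3. C_x = -22/3  [2·signedArea(CEB) = -1/2 ∩ CE · BD = 253/6]
4. C_y = 0  [2·signedArea(CEB) = -1/2 ∩ CE · BD = 253/6]
   → C = (-22/3, 0)
5. F_x = -61/9  [2·signedArea(CAF) = -1/3 ∩ F is the centroid of △CBA]
6. F_y = -3  [2·signedArea(CAF) = -1/3 ∩ F is the centroid of △CBA]
   → F = (-61/9, -3)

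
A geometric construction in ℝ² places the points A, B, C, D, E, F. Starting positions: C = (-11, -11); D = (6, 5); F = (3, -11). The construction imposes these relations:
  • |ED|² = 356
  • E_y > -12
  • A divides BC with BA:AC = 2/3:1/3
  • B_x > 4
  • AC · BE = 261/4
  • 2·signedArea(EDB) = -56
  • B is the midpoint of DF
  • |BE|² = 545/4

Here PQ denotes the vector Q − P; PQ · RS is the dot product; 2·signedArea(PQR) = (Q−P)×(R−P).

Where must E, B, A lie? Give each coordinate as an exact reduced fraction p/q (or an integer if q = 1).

A = (-35/6, -25/3)
B = (9/2, -3)
E = (-4, -11)

1. B_x = 9/2  [B is the midpoint of DF]
2. B_y = -3  [B is the midpoint of DF]
   → B = (9/2, -3)
3. A_x = -35/6  [A divides BC with BA:AC = 2/3:1/3]
4. A_y = -25/3  [A divides BC with BA:AC = 2/3:1/3]
   → A = (-35/6, -25/3)
5. E_x = -4  [2·signedArea(EDB) = -56 ∩ AC · BE = 261/4]
6. E_y = -11  [2·signedArea(EDB) = -56 ∩ AC · BE = 261/4]
   → E = (-4, -11)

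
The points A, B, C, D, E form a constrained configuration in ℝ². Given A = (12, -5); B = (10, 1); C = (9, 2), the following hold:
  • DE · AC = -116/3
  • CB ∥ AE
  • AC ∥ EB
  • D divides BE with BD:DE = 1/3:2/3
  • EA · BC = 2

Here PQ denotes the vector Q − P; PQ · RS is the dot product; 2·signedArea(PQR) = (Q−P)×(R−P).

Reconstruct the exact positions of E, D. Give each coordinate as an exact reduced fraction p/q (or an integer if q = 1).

D = (11, -4/3)
E = (13, -6)

1. E_x = 13  [AC ∥ EB ∩ CB ∥ AE]
2. E_y = -6  [AC ∥ EB ∩ CB ∥ AE]
   → E = (13, -6)
3. D_x = 11  [D divides BE with BD:DE = 1/3:2/3]
4. D_y = -4/3  [D divides BE with BD:DE = 1/3:2/3]
   → D = (11, -4/3)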